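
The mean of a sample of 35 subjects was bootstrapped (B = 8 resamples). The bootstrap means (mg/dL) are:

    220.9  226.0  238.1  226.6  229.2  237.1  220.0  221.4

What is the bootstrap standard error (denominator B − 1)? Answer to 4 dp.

SE* = 7.0450

Bootstrap SE is the standard deviation of the 8 replicate means.
Mean of replicates: (220.9 + 226.0 + 238.1 + 226.6 + 229.2 + 237.1 + 220.0 + 221.4) / 8 = 1819.30000 / 8 = 227.41250
Sum of squared deviations: (−6.51250)² + (−1.41250)² + (+10.68750)² + (−0.81250)² + (+1.78750)² + (+9.68750)² + (−7.41250)² + (−6.01250)² = 347.42875
Variance = 347.42875 / 7 = 49.63268
SE* = √49.63268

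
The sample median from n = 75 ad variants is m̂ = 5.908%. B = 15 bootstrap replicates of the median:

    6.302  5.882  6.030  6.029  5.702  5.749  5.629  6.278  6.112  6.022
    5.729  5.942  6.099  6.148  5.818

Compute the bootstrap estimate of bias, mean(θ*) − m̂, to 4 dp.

mean(θ*) = (6.302 + 5.882 + 6.030 + 6.029 + 5.702 + 5.749 + 5.629 + 6.278 + 6.112 + 6.022 + 5.729 + 5.942 + 6.099 + 6.148 + 5.818) / 15 = 5.96473
bias = 5.96473 − 5.908

bias = +0.0567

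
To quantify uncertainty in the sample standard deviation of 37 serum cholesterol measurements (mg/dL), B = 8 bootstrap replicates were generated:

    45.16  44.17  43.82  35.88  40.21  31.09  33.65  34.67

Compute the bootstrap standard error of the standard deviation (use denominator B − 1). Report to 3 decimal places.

Bootstrap SE is the standard deviation of the 8 replicate standard deviations.
Mean of replicates: (45.16 + 44.17 + 43.82 + 35.88 + 40.21 + 31.09 + 33.65 + 34.67) / 8 = 308.6500 / 8 = 38.5812
Sum of squared deviations: (+6.5787)² + (+5.5888)² + (+5.2388)² + (−2.7012)² + (+1.6288)² + (−7.4912)² + (−4.9312)² + (−3.9112)² = 207.6421
Variance = 207.6421 / 7 = 29.6632
SE* = √29.6632

SE* = 5.446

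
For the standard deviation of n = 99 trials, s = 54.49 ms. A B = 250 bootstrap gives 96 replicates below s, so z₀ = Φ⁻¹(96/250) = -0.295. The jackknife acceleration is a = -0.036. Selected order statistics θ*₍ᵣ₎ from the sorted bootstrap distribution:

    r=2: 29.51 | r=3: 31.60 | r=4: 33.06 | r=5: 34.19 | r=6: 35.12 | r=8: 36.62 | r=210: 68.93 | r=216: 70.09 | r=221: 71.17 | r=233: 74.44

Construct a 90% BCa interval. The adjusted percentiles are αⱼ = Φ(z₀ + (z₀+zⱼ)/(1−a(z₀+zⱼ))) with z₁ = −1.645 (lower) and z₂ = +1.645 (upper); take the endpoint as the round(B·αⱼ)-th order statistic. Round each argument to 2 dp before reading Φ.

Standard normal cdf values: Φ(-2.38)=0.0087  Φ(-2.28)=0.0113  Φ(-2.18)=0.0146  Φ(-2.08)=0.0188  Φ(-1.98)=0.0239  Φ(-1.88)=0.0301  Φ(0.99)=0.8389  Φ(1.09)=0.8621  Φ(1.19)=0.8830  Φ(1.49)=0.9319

(29.51, 68.93)

Lower: z₀ + z₁ = -0.295 + (-1.645) = -1.940; 1 − a(z₀+z₁) = 1 − (-0.036)(-1.940) = 0.9302; argument = -0.295 + (-1.940)/0.9302 = -2.3807 → -2.38.
α₁ = Φ(-2.38) = 0.0087; rank = round(250 × 0.0087) = 2; θ*₍2₎ = 29.51.
Upper: z₀ + z₂ = 1.350; 1 − a(z₀+z₂) = 1.0486; argument = 0.9924 → 0.99; α₂ = 0.8389; rank = 210; θ*₍210₎ = 68.93.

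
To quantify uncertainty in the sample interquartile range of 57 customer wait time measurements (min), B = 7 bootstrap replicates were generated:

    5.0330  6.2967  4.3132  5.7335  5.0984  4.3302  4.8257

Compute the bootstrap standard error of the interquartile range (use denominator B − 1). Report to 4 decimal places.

SE* = 0.7216

Bootstrap SE is the standard deviation of the 7 replicate interquartile ranges.
Mean of replicates: (5.0330 + 6.2967 + 4.3132 + 5.7335 + 5.0984 + 4.3302 + 4.8257) / 7 = 35.63070 / 7 = 5.09010
Sum of squared deviations: (−0.05710)² + (+1.20660)² + (−0.77690)² + (+0.64340)² + (+0.00830)² + (−0.75990)² + (−0.26440)² = 3.12411
Variance = 3.12411 / 6 = 0.52068
SE* = √0.52068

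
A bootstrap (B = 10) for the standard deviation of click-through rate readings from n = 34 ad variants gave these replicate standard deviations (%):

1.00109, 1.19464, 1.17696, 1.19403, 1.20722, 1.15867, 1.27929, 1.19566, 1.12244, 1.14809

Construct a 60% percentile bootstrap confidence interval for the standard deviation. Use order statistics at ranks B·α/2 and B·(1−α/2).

(1.12244, 1.19566)

Sorted replicates: 1.00109, 1.12244, 1.14809, 1.15867, 1.17696, 1.19403, 1.19464, 1.19566, 1.20722, 1.27929
α = 0.40; lower rank = 10 × 0.200 = 2; upper rank = 10 × 0.800 = 8.
The 2nd smallest replicate is 1.12244; the 8th is 1.19566.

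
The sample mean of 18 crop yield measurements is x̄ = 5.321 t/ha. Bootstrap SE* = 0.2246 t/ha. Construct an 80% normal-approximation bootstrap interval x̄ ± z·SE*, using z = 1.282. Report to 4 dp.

Margin = 1.282 × 0.2246 = 0.28794
Interval: 5.321 ± 0.28794

(5.0331, 5.6089)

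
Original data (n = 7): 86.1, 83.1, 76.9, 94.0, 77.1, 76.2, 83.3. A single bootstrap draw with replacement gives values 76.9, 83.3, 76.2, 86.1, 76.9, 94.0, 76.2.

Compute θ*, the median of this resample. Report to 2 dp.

Sorted: 76.2, 76.2, 76.9, 76.9, 83.3, 86.1, 94.0
Median = middle value = 76.90

θ* = 76.90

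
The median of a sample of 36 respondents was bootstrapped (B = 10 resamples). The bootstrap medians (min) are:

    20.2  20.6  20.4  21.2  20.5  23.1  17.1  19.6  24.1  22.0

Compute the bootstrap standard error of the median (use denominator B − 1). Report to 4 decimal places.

SE* = 1.9292

Bootstrap SE is the standard deviation of the 10 replicate medians.
Mean of replicates: (20.2 + 20.6 + 20.4 + 21.2 + 20.5 + 23.1 + 17.1 + 19.6 + 24.1 + 22.0) / 10 = 208.80000 / 10 = 20.88000
Sum of squared deviations: (−0.68000)² + (−0.28000)² + (−0.48000)² + (+0.32000)² + (−0.38000)² + (+2.22000)² + (−3.78000)² + (−1.28000)² + (+3.22000)² + (+1.12000)² = 33.49600
Variance = 33.49600 / 9 = 3.72178
SE* = √3.72178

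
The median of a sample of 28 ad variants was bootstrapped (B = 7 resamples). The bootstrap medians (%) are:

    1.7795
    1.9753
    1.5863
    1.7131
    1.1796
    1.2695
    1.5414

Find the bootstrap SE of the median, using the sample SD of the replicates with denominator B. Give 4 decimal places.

SE* = 0.2597

Bootstrap SE is the standard deviation of the 7 replicate medians.
Mean of replicates: (1.7795 + 1.9753 + 1.5863 + 1.7131 + 1.1796 + 1.2695 + 1.5414) / 7 = 11.04470 / 7 = 1.57781
Sum of squared deviations: (+0.20169)² + (+0.39749)² + (+0.00849)² + (+0.13529)² + (−0.39821)² + (−0.30831)² + (−0.03641)² = 0.47200
Variance = 0.47200 / 7 = 0.06743
SE* = √0.06743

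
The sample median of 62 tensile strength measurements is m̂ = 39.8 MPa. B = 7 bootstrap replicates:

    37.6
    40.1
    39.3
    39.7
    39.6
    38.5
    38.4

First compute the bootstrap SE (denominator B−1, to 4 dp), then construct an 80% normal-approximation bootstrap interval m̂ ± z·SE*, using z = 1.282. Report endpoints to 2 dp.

(38.66, 40.94)

Mean of replicates = 39.0286; sum of squared deviations = 4.7143; SE* = √(4.7143/6) = 0.8864
Margin = 1.282 × 0.8864 = 1.136
Interval: 39.8 ± 1.136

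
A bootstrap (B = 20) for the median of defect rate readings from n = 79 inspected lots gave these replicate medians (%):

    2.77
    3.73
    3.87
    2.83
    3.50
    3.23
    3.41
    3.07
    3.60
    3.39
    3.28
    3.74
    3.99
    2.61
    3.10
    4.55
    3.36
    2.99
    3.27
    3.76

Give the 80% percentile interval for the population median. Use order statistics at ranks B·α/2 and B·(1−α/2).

Sorted replicates: 2.61, 2.77, 2.83, 2.99, 3.07, 3.10, 3.23, 3.27, 3.28, 3.36, 3.39, 3.41, 3.50, 3.60, 3.73, 3.74, 3.76, 3.87, 3.99, 4.55
α = 0.20; lower rank = 20 × 0.100 = 2; upper rank = 20 × 0.900 = 18.
The 2nd smallest replicate is 2.77; the 18th is 3.87.

(2.77, 3.87)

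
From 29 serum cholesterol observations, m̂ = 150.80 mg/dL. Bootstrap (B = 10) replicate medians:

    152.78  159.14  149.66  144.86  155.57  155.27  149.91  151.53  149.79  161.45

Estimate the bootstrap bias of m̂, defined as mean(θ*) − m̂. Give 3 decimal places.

mean(θ*) = (152.78 + 159.14 + 149.66 + 144.86 + 155.57 + 155.27 + 149.91 + 151.53 + 149.79 + 161.45) / 10 = 152.9960
bias = 152.9960 − 150.80

bias = +2.196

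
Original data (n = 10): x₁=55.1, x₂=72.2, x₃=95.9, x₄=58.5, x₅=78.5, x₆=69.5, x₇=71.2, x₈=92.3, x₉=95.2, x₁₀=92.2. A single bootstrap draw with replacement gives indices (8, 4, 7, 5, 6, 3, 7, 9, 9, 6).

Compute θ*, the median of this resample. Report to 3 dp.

θ* = 74.850

Resample values: 92.3, 58.5, 71.2, 78.5, 69.5, 95.9, 71.2, 95.2, 95.2, 69.5.
Sorted: 58.5, 69.5, 69.5, 71.2, 71.2, 78.5, 92.3, 95.2, 95.2, 95.9
Median = average of the two middle values = 74.850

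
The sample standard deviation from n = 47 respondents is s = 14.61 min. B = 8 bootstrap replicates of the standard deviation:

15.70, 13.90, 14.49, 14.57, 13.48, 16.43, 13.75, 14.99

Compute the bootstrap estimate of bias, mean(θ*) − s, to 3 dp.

mean(θ*) = (15.70 + 13.90 + 14.49 + 14.57 + 13.48 + 16.43 + 13.75 + 14.99) / 8 = 14.6638
bias = 14.6638 − 14.61

bias = +0.054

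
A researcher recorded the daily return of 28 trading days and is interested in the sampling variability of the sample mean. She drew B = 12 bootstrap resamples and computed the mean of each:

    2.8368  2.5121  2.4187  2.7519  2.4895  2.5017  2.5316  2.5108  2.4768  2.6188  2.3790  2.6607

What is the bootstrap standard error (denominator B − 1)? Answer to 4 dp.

SE* = 0.1350

Bootstrap SE is the standard deviation of the 12 replicate means.
Mean of replicates: (2.8368 + 2.5121 + 2.4187 + 2.7519 + 2.4895 + 2.5017 + 2.5316 + 2.5108 + 2.4768 + 2.6188 + 2.3790 + 2.6607) / 12 = 30.68840 / 12 = 2.55737
Sum of squared deviations: (+0.27943)² + (−0.04527)² + (−0.13867)² + (+0.19453)² + (−0.06787)² + (−0.05567)² + (−0.02577)² + (−0.04657)² + (−0.08057)² + (+0.06143)² + (−0.17837)² + (+0.10333)² = 0.20050
Variance = 0.20050 / 11 = 0.01823
SE* = √0.01823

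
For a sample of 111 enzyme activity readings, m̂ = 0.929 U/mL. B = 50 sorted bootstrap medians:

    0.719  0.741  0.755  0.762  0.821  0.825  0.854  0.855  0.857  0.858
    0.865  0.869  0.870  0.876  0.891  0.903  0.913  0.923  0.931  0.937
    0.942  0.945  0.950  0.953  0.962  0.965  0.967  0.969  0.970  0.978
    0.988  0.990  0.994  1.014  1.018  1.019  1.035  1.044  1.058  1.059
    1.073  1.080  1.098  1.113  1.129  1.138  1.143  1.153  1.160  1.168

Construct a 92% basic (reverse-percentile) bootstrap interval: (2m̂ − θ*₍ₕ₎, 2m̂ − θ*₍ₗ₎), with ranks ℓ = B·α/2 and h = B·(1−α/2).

(0.705, 1.117)

Percentile endpoints at ranks 2 and 48: θ*₍2₎ = 0.741, θ*₍48₎ = 1.153.
Basic interval reflects these around m̂:
  lower = 2 × 0.929 − 1.153 = 0.705
  upper = 2 × 0.929 − 0.741 = 1.117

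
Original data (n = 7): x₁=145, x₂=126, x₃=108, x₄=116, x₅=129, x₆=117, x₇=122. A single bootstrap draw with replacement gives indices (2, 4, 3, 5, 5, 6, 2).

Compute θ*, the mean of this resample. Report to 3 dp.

θ* = 121.571

Resample values: 126, 116, 108, 129, 129, 117, 126.
Mean = (126 + 116 + 108 + 129 + 129 + 117 + 126) / 7 = 851.0 / 7 = 121.571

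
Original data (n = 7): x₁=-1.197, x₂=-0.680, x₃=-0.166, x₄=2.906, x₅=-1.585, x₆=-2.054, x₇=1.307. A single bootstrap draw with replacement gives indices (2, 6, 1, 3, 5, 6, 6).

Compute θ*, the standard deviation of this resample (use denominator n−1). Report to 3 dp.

θ* = 0.753

Resample values: -0.680, -2.054, -1.197, -0.166, -1.585, -2.054, -2.054.
Mean = -1.3986; sum of squared deviations = 3.3997
s² = 3.3997 / 6 = 0.5666
s = √0.5666 = 0.753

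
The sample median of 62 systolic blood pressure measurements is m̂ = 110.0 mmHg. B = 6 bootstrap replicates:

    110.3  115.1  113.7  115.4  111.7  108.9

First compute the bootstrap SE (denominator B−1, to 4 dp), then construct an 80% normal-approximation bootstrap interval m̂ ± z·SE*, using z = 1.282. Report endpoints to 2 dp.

(106.61, 113.39)

Mean of replicates = 112.5167; sum of squared deviations = 35.0483; SE* = √(35.0483/5) = 2.6476
Margin = 1.282 × 2.6476 = 3.394
Interval: 110.0 ± 3.394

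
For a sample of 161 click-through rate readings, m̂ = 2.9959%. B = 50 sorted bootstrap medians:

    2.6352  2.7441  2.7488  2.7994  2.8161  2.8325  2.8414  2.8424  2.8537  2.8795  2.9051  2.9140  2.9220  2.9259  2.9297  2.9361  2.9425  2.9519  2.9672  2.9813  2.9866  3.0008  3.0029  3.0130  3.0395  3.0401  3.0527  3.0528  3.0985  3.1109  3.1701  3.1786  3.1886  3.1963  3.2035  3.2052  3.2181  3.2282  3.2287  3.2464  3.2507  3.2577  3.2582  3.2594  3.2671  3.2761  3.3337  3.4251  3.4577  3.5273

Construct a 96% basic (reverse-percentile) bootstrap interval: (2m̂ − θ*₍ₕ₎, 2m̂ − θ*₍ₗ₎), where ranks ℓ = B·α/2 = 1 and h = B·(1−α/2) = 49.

Percentile endpoints at ranks 1 and 49: θ*₍1₎ = 2.6352, θ*₍49₎ = 3.4577.
Basic interval reflects these around m̂:
  lower = 2 × 2.9959 − 3.4577 = 2.5341
  upper = 2 × 2.9959 − 2.6352 = 3.3566

(2.5341, 3.3566)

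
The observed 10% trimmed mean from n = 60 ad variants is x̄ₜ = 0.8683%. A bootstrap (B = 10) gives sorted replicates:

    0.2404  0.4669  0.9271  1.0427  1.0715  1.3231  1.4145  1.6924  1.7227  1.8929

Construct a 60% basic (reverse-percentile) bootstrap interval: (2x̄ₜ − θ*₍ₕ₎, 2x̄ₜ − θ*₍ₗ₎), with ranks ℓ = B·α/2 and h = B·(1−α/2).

(0.0442, 1.2697)

Percentile endpoints at ranks 2 and 8: θ*₍2₎ = 0.4669, θ*₍8₎ = 1.6924.
Basic interval reflects these around x̄ₜ:
  lower = 2 × 0.8683 − 1.6924 = 0.0442
  upper = 2 × 0.8683 − 0.4669 = 1.2697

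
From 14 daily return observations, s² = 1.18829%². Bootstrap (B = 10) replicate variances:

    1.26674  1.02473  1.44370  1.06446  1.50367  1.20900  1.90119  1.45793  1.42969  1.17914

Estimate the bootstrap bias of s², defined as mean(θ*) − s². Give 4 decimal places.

bias = +0.1597

mean(θ*) = (1.26674 + 1.02473 + 1.44370 + 1.06446 + 1.50367 + 1.20900 + 1.90119 + 1.45793 + 1.42969 + 1.17914) / 10 = 1.34803
bias = 1.34803 − 1.18829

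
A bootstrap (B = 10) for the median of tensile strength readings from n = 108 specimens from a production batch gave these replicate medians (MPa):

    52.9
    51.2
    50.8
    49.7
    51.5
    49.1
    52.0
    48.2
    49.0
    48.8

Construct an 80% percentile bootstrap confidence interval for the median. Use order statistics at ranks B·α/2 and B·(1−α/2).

(48.2, 52.0)

Sorted replicates: 48.2, 48.8, 49.0, 49.1, 49.7, 50.8, 51.2, 51.5, 52.0, 52.9
α = 0.20; lower rank = 10 × 0.100 = 1; upper rank = 10 × 0.900 = 9.
The 1st smallest replicate is 48.2; the 9th is 52.0.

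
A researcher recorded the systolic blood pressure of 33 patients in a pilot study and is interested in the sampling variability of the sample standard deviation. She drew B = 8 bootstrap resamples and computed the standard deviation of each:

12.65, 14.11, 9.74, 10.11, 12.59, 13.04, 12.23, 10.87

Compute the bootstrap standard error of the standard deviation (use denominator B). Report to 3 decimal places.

SE* = 1.426

Bootstrap SE is the standard deviation of the 8 replicate standard deviations.
Mean of replicates: (12.65 + 14.11 + 9.74 + 10.11 + 12.59 + 13.04 + 12.23 + 10.87) / 8 = 95.3400 / 8 = 11.9175
Sum of squared deviations: (+0.7325)² + (+2.1925)² + (−2.1775)² + (−1.8075)² + (+0.6725)² + (+1.1225)² + (+0.3125)² + (−1.0475)² = 16.2594
Variance = 16.2594 / 8 = 2.0324
SE* = √2.0324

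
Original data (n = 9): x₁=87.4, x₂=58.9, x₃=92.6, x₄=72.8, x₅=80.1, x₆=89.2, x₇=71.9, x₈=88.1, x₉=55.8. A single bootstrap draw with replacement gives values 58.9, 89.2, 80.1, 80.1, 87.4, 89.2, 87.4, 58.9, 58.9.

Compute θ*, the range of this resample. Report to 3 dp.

Range = 89.2 − 58.9 = 30.300

θ* = 30.300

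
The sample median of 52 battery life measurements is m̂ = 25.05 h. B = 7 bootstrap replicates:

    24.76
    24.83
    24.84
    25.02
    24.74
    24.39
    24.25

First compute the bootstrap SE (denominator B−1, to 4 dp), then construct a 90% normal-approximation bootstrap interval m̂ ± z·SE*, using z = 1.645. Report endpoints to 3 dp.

Mean of replicates = 24.6900; sum of squared deviations = 0.4420; SE* = √(0.4420/6) = 0.2714
Margin = 1.645 × 0.2714 = 0.4465
Interval: 25.05 ± 0.4465

(24.604, 25.496)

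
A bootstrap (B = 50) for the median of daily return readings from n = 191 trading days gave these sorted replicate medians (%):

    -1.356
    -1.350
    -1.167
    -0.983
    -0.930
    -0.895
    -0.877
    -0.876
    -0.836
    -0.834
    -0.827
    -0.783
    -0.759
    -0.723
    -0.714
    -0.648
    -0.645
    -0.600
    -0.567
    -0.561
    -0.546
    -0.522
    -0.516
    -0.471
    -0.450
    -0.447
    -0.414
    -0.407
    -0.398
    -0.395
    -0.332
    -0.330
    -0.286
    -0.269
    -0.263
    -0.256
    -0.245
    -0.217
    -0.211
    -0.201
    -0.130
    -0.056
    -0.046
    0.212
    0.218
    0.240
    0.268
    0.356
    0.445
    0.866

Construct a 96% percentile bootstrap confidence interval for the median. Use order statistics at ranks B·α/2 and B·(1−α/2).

(-1.356, 0.445)

α = 0.04; lower rank = 50 × 0.020 = 1; upper rank = 50 × 0.980 = 49.
The 1st smallest replicate is -1.356; the 49th is 0.445.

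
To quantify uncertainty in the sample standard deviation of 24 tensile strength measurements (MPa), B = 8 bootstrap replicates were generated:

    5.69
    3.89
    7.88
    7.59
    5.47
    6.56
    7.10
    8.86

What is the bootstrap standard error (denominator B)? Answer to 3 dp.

SE* = 1.476

Bootstrap SE is the standard deviation of the 8 replicate standard deviations.
Mean of replicates: (5.69 + 3.89 + 7.88 + 7.59 + 5.47 + 6.56 + 7.10 + 8.86) / 8 = 53.0400 / 8 = 6.6300
Sum of squared deviations: (−0.9400)² + (−2.7400)² + (+1.2500)² + (+0.9600)² + (−1.1600)² + (−0.0700)² + (+0.4700)² + (+2.2300)² = 17.4196
Variance = 17.4196 / 8 = 2.1774
SE* = √2.1774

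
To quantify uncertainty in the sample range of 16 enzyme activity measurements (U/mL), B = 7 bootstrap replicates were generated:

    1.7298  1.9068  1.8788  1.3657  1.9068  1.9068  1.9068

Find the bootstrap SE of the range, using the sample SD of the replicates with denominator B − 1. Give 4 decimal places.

Bootstrap SE is the standard deviation of the 7 replicate ranges.
Mean of replicates: (1.7298 + 1.9068 + 1.8788 + 1.3657 + 1.9068 + 1.9068 + 1.9068) / 7 = 12.60150 / 7 = 1.80021
Sum of squared deviations: (−0.07041)² + (+0.10659)² + (+0.07859)² + (−0.43451)² + (+0.10659)² + (+0.10659)² + (+0.10659)² = 0.24538
Variance = 0.24538 / 6 = 0.04090
SE* = √0.04090

SE* = 0.2022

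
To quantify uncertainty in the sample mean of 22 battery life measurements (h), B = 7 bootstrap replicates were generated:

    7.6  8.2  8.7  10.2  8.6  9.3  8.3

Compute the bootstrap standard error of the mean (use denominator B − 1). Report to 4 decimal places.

SE* = 0.8406

Bootstrap SE is the standard deviation of the 7 replicate means.
Mean of replicates: (7.6 + 8.2 + 8.7 + 10.2 + 8.6 + 9.3 + 8.3) / 7 = 60.90000 / 7 = 8.70000
Sum of squared deviations: (−1.10000)² + (−0.50000)² + (+0.00000)² + (+1.50000)² + (−0.10000)² + (+0.60000)² + (−0.40000)² = 4.24000
Variance = 4.24000 / 6 = 0.70667
SE* = √0.70667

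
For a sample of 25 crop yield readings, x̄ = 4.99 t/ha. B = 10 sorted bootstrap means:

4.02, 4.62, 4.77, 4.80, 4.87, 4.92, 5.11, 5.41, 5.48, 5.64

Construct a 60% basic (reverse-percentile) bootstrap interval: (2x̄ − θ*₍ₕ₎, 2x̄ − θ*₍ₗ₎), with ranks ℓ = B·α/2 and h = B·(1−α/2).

(4.57, 5.36)

Percentile endpoints at ranks 2 and 8: θ*₍2₎ = 4.62, θ*₍8₎ = 5.41.
Basic interval reflects these around x̄:
  lower = 2 × 4.99 − 5.41 = 4.57
  upper = 2 × 4.99 − 4.62 = 5.36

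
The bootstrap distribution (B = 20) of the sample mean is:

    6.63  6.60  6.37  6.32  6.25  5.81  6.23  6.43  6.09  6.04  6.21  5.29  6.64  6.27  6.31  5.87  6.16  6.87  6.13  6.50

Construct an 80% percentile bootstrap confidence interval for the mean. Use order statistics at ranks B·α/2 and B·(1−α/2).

Sorted replicates: 5.29, 5.81, 5.87, 6.04, 6.09, 6.13, 6.16, 6.21, 6.23, 6.25, 6.27, 6.31, 6.32, 6.37, 6.43, 6.50, 6.60, 6.63, 6.64, 6.87
α = 0.20; lower rank = 20 × 0.100 = 2; upper rank = 20 × 0.900 = 18.
The 2nd smallest replicate is 5.81; the 18th is 6.63.

(5.81, 6.63)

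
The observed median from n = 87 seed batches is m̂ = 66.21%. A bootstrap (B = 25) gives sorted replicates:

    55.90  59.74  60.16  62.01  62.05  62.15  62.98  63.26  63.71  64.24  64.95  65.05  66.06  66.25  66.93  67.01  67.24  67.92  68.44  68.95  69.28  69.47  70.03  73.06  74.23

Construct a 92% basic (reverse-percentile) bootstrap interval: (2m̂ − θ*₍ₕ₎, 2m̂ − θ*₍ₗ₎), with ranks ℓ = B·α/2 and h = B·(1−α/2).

Percentile endpoints at ranks 1 and 24: θ*₍1₎ = 55.90, θ*₍24₎ = 73.06.
Basic interval reflects these around m̂:
  lower = 2 × 66.21 − 73.06 = 59.36
  upper = 2 × 66.21 − 55.90 = 76.52

(59.36, 76.52)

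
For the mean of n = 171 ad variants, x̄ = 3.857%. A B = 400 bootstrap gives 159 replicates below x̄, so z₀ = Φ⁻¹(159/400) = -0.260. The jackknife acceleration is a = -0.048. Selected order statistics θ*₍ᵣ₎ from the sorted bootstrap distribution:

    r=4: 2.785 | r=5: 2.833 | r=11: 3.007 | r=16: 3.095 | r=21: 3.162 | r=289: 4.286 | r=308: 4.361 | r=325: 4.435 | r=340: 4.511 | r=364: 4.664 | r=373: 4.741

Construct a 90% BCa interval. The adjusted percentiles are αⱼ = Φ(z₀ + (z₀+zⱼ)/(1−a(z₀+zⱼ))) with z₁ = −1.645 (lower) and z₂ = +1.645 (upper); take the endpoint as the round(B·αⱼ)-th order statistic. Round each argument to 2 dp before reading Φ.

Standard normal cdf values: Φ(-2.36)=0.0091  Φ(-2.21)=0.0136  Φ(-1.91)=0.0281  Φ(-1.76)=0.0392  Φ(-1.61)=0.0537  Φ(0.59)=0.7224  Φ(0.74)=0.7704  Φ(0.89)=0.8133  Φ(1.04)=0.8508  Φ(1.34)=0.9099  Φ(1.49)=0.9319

Lower: z₀ + z₁ = -0.260 + (-1.645) = -1.905; 1 − a(z₀+z₁) = 1 − (-0.048)(-1.905) = 0.9086; argument = -0.260 + (-1.905)/0.9086 = -2.3567 → -2.36.
α₁ = Φ(-2.36) = 0.0091; rank = round(400 × 0.0091) = 4; θ*₍4₎ = 2.785.
Upper: z₀ + z₂ = 1.385; 1 − a(z₀+z₂) = 1.0665; argument = 1.0387 → 1.04; α₂ = 0.8508; rank = 340; θ*₍340₎ = 4.511.

(2.785, 4.511)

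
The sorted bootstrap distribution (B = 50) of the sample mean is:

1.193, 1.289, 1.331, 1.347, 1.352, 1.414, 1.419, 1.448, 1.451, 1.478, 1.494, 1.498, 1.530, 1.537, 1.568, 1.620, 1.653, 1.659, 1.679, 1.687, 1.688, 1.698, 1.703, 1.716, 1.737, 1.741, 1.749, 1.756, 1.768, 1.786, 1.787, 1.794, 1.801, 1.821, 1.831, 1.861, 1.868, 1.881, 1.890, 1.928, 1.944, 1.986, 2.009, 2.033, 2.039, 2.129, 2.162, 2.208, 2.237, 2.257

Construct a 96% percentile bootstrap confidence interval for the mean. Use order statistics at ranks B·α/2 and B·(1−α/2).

(1.193, 2.237)

α = 0.04; lower rank = 50 × 0.020 = 1; upper rank = 50 × 0.980 = 49.
The 1st smallest replicate is 1.193; the 49th is 2.237.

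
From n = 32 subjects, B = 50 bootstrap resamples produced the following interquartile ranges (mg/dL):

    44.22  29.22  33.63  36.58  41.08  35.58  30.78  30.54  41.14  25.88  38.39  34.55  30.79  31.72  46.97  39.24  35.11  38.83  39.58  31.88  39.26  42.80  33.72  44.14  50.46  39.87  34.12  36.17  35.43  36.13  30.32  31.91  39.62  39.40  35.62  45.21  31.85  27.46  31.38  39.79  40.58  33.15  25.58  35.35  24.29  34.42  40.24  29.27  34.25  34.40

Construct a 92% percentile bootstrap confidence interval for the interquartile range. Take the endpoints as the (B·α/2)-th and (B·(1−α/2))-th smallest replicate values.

(25.58, 45.21)

Sorted replicates: 24.29, 25.58, 25.88, 27.46, 29.22, 29.27, 30.32, 30.54, 30.78, 30.79, 31.38, 31.72, 31.85, 31.88, 31.91, 33.15, 33.63, 33.72, 34.12, 34.25, 34.40, 34.42, 34.55, 35.11, 35.35, 35.43, 35.58, 35.62, 36.13, 36.17, 36.58, 38.39, 38.83, 39.24, 39.26, 39.40, 39.58, 39.62, 39.79, 39.87, 40.24, 40.58, 41.08, 41.14, 42.80, 44.14, 44.22, 45.21, 46.97, 50.46
α = 0.08; lower rank = 50 × 0.040 = 2; upper rank = 50 × 0.960 = 48.
The 2nd smallest replicate is 25.58; the 48th is 45.21.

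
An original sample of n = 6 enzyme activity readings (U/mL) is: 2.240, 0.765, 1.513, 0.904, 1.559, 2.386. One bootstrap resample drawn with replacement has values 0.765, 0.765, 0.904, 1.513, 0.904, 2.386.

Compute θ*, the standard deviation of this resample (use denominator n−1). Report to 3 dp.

θ* = 0.642

Mean = 1.2062; sum of squared deviations = 2.0580
s² = 2.0580 / 5 = 0.4116
s = √0.4116 = 0.642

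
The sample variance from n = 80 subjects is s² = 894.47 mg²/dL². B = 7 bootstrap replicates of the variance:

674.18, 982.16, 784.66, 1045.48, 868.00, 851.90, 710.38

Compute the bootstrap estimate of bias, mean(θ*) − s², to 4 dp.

mean(θ*) = (674.18 + 982.16 + 784.66 + 1045.48 + 868.00 + 851.90 + 710.38) / 7 = 845.25143
bias = 845.25143 − 894.47

bias = −49.2186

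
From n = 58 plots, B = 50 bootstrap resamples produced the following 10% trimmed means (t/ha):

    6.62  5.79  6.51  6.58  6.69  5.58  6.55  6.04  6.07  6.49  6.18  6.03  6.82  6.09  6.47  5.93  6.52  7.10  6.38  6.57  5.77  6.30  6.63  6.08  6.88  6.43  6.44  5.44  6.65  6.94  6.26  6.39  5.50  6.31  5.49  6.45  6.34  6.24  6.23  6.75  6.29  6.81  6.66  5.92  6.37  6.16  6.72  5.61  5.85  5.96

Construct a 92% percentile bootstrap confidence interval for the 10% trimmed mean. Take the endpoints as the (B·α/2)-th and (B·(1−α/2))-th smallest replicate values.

(5.49, 6.88)

Sorted replicates: 5.44, 5.49, 5.50, 5.58, 5.61, 5.77, 5.79, 5.85, 5.92, 5.93, 5.96, 6.03, 6.04, 6.07, 6.08, 6.09, 6.16, 6.18, 6.23, 6.24, 6.26, 6.29, 6.30, 6.31, 6.34, 6.37, 6.38, 6.39, 6.43, 6.44, 6.45, 6.47, 6.49, 6.51, 6.52, 6.55, 6.57, 6.58, 6.62, 6.63, 6.65, 6.66, 6.69, 6.72, 6.75, 6.81, 6.82, 6.88, 6.94, 7.10
α = 0.08; lower rank = 50 × 0.040 = 2; upper rank = 50 × 0.960 = 48.
The 2nd smallest replicate is 5.49; the 48th is 6.88.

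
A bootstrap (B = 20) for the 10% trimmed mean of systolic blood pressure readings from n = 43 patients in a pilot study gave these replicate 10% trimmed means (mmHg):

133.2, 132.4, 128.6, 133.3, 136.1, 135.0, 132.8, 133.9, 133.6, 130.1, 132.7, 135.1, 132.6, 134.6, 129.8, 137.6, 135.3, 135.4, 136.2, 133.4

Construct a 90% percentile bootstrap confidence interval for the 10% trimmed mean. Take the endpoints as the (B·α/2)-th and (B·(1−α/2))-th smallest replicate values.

Sorted replicates: 128.6, 129.8, 130.1, 132.4, 132.6, 132.7, 132.8, 133.2, 133.3, 133.4, 133.6, 133.9, 134.6, 135.0, 135.1, 135.3, 135.4, 136.1, 136.2, 137.6
α = 0.10; lower rank = 20 × 0.050 = 1; upper rank = 20 × 0.950 = 19.
The 1st smallest replicate is 128.6; the 19th is 136.2.

(128.6, 136.2)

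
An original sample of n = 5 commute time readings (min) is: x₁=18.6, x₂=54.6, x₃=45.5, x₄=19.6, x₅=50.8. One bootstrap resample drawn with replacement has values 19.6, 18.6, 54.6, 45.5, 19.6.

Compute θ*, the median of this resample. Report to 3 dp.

Sorted: 18.6, 19.6, 19.6, 45.5, 54.6
Median = middle value = 19.600

θ* = 19.600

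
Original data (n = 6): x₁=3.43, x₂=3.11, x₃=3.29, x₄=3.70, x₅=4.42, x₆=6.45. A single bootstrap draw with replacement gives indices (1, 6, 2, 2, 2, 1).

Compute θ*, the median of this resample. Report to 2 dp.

θ* = 3.27

Resample values: 3.43, 6.45, 3.11, 3.11, 3.11, 3.43.
Sorted: 3.11, 3.11, 3.11, 3.43, 3.43, 6.45
Median = average of the two middle values = 3.27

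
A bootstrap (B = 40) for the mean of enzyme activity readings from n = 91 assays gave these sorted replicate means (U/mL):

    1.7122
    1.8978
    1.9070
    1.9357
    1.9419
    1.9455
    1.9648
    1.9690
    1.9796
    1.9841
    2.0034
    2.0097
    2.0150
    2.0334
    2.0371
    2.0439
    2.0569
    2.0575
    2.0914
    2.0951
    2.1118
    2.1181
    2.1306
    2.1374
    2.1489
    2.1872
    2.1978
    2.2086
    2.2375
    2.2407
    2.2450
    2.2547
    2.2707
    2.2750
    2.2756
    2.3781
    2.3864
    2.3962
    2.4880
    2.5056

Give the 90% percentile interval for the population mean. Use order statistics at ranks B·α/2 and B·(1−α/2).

(1.8978, 2.3962)

α = 0.10; lower rank = 40 × 0.050 = 2; upper rank = 40 × 0.950 = 38.
The 2nd smallest replicate is 1.8978; the 38th is 2.3962.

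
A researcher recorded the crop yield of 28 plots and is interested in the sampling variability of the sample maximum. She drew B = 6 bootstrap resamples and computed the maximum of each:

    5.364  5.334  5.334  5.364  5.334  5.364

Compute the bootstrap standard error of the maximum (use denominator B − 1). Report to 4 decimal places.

Bootstrap SE is the standard deviation of the 6 replicate maximums.
Mean of replicates: (5.364 + 5.334 + 5.334 + 5.364 + 5.334 + 5.364) / 6 = 32.09400 / 6 = 5.34900
Sum of squared deviations: (+0.01500)² + (−0.01500)² + (−0.01500)² + (+0.01500)² + (−0.01500)² + (+0.01500)² = 0.00135
Variance = 0.00135 / 5 = 0.00027
SE* = √0.00027

SE* = 0.0164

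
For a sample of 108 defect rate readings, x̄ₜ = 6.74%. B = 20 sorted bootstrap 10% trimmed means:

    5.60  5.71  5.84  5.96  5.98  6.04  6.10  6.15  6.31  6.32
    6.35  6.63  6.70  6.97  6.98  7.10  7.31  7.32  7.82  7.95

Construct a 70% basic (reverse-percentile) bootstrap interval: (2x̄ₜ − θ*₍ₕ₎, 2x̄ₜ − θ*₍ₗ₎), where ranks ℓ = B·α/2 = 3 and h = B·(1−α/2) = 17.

Percentile endpoints at ranks 3 and 17: θ*₍3₎ = 5.84, θ*₍17₎ = 7.31.
Basic interval reflects these around x̄ₜ:
  lower = 2 × 6.74 − 7.31 = 6.17
  upper = 2 × 6.74 − 5.84 = 7.64

(6.17, 7.64)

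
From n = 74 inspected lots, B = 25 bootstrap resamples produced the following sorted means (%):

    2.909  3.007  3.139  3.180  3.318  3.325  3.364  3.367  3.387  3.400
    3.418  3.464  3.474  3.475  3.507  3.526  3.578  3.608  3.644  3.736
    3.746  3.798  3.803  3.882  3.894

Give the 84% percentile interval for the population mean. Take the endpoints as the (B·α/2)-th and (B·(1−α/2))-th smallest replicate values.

α = 0.16; lower rank = 25 × 0.080 = 2; upper rank = 25 × 0.920 = 23.
The 2nd smallest replicate is 3.007; the 23rd is 3.803.

(3.007, 3.803)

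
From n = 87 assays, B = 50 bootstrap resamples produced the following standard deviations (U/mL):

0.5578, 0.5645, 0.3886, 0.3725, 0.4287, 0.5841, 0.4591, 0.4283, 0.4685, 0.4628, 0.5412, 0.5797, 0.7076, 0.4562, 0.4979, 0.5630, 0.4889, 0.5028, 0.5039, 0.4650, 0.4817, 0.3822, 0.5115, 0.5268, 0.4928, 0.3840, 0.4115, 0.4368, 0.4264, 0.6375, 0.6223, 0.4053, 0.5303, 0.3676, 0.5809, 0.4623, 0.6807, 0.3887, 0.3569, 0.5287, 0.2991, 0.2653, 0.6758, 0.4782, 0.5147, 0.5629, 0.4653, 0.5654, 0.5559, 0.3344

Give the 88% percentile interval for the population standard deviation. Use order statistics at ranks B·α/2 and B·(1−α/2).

(0.3344, 0.6375)

Sorted replicates: 0.2653, 0.2991, 0.3344, 0.3569, 0.3676, 0.3725, 0.3822, 0.3840, 0.3886, 0.3887, 0.4053, 0.4115, 0.4264, 0.4283, 0.4287, 0.4368, 0.4562, 0.4591, 0.4623, 0.4628, 0.4650, 0.4653, 0.4685, 0.4782, 0.4817, 0.4889, 0.4928, 0.4979, 0.5028, 0.5039, 0.5115, 0.5147, 0.5268, 0.5287, 0.5303, 0.5412, 0.5559, 0.5578, 0.5629, 0.5630, 0.5645, 0.5654, 0.5797, 0.5809, 0.5841, 0.6223, 0.6375, 0.6758, 0.6807, 0.7076
α = 0.12; lower rank = 50 × 0.060 = 3; upper rank = 50 × 0.940 = 47.
The 3rd smallest replicate is 0.3344; the 47th is 0.6375.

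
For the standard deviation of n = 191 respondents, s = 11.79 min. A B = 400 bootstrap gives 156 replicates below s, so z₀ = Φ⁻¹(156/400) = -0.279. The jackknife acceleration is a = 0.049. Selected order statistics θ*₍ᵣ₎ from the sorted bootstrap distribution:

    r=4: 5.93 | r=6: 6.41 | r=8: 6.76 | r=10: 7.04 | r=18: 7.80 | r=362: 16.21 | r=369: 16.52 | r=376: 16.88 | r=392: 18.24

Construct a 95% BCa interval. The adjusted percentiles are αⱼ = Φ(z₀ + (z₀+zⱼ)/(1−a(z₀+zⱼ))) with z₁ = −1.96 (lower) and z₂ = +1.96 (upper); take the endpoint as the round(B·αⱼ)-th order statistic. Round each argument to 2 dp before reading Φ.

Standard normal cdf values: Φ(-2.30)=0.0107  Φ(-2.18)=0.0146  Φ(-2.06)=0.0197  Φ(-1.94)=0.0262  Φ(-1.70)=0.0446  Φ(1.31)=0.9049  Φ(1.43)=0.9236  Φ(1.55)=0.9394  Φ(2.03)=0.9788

(5.93, 16.88)

Lower: z₀ + z₁ = -0.279 + (-1.960) = -2.239; 1 − a(z₀+z₁) = 1 − (0.049)(-2.239) = 1.1097; argument = -0.279 + (-2.239)/1.1097 = -2.2966 → -2.30.
α₁ = Φ(-2.30) = 0.0107; rank = round(400 × 0.0107) = 4; θ*₍4₎ = 5.93.
Upper: z₀ + z₂ = 1.681; 1 − a(z₀+z₂) = 0.9176; argument = 1.5529 → 1.55; α₂ = 0.9394; rank = 376; θ*₍376₎ = 16.88.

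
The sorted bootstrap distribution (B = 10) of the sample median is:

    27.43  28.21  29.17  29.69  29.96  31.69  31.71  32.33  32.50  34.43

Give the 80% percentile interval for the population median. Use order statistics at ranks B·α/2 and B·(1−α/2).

(27.43, 32.50)

α = 0.20; lower rank = 10 × 0.100 = 1; upper rank = 10 × 0.900 = 9.
The 1st smallest replicate is 27.43; the 9th is 32.50.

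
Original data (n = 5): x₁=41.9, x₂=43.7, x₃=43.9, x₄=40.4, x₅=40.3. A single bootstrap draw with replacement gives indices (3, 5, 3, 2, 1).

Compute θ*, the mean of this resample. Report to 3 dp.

Resample values: 43.9, 40.3, 43.9, 43.7, 41.9.
Mean = (43.9 + 40.3 + 43.9 + 43.7 + 41.9) / 5 = 213.70 / 5 = 42.740

θ* = 42.740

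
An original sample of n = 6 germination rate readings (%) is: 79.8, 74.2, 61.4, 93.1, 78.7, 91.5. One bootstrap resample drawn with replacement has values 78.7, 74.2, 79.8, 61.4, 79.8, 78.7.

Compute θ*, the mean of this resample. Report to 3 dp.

Mean = (78.7 + 74.2 + 79.8 + 61.4 + 79.8 + 78.7) / 6 = 452.60 / 6 = 75.433

θ* = 75.433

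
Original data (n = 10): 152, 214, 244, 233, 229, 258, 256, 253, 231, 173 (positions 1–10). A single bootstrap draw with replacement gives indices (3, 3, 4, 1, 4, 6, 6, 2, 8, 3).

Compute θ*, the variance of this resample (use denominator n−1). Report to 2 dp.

Resample values: 244, 244, 233, 152, 233, 258, 258, 214, 253, 244.
Mean = 233.3000; sum of squared deviations = 8934.1000
s² = 8934.1000 / 9 = 992.6778

θ* = 992.68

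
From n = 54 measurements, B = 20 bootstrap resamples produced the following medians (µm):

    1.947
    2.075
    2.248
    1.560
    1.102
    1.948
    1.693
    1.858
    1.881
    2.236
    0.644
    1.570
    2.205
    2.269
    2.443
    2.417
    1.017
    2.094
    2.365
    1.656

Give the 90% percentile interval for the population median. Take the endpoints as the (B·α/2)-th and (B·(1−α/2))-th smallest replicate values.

(0.644, 2.417)

Sorted replicates: 0.644, 1.017, 1.102, 1.560, 1.570, 1.656, 1.693, 1.858, 1.881, 1.947, 1.948, 2.075, 2.094, 2.205, 2.236, 2.248, 2.269, 2.365, 2.417, 2.443
α = 0.10; lower rank = 20 × 0.050 = 1; upper rank = 20 × 0.950 = 19.
The 1st smallest replicate is 0.644; the 19th is 2.417.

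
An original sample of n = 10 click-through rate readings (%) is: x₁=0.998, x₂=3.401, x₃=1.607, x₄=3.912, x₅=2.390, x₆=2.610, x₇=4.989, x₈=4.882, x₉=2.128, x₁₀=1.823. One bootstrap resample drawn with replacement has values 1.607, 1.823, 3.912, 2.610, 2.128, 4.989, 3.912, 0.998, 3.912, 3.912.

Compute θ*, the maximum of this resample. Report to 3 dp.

θ* = 4.989

Maximum = 4.989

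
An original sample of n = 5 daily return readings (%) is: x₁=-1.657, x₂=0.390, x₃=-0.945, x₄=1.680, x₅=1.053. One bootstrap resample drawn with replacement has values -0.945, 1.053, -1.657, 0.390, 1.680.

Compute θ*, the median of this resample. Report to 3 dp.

θ* = 0.390

Sorted: -1.657, -0.945, 0.390, 1.053, 1.680
Median = middle value = 0.390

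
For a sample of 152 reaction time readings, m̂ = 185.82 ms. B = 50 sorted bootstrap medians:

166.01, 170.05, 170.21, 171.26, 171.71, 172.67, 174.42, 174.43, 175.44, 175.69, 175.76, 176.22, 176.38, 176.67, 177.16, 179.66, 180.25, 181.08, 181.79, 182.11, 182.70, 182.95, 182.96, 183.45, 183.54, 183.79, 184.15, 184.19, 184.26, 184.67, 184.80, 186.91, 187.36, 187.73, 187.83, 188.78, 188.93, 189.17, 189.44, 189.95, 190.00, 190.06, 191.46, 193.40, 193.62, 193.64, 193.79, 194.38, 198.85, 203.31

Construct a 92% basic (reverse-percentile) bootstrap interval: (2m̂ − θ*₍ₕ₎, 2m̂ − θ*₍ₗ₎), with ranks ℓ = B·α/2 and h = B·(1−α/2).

Percentile endpoints at ranks 2 and 48: θ*₍2₎ = 170.05, θ*₍48₎ = 194.38.
Basic interval reflects these around m̂:
  lower = 2 × 185.82 − 194.38 = 177.26
  upper = 2 × 185.82 − 170.05 = 201.59

(177.26, 201.59)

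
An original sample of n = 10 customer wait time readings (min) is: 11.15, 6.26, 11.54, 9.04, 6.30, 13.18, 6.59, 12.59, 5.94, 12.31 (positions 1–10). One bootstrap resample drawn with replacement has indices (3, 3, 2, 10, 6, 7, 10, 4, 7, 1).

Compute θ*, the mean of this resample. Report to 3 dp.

θ* = 10.051

Resample values: 11.54, 11.54, 6.26, 12.31, 13.18, 6.59, 12.31, 9.04, 6.59, 11.15.
Mean = (11.54 + 11.54 + 6.26 + 12.31 + 13.18 + 6.59 + 12.31 + 9.04 + 6.59 + 11.15) / 10 = 100.510 / 10 = 10.051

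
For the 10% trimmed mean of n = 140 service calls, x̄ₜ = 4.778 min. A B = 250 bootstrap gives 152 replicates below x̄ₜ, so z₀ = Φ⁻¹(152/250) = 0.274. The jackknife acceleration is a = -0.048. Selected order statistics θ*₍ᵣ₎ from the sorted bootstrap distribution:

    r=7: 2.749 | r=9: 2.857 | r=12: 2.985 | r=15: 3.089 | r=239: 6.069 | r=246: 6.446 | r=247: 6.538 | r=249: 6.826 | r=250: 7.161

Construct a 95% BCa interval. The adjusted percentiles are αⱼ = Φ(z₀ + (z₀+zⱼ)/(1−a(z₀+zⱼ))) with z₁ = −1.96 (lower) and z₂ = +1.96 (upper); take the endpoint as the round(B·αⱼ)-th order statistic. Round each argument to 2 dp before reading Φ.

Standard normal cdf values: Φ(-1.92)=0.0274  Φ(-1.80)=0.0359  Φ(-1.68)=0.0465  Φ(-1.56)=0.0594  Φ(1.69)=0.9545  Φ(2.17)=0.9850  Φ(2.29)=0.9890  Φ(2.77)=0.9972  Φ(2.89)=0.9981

(3.089, 6.538)

Lower: z₀ + z₁ = 0.274 + (-1.960) = -1.686; 1 − a(z₀+z₁) = 1 − (-0.048)(-1.686) = 0.9191; argument = 0.274 + (-1.686)/0.9191 = -1.5605 → -1.56.
α₁ = Φ(-1.56) = 0.0594; rank = round(250 × 0.0594) = 15; θ*₍15₎ = 3.089.
Upper: z₀ + z₂ = 2.234; 1 − a(z₀+z₂) = 1.1072; argument = 2.2916 → 2.29; α₂ = 0.9890; rank = 247; θ*₍247₎ = 6.538.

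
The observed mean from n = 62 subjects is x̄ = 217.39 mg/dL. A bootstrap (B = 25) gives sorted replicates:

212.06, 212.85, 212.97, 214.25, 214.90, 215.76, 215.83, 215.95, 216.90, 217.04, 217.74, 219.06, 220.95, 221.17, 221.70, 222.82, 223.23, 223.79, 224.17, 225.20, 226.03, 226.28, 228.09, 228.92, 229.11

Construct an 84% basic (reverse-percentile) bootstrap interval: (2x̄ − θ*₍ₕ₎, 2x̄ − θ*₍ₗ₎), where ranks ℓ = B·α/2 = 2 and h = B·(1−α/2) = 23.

(206.69, 221.93)

Percentile endpoints at ranks 2 and 23: θ*₍2₎ = 212.85, θ*₍23₎ = 228.09.
Basic interval reflects these around x̄:
  lower = 2 × 217.39 − 228.09 = 206.69
  upper = 2 × 217.39 − 212.85 = 221.93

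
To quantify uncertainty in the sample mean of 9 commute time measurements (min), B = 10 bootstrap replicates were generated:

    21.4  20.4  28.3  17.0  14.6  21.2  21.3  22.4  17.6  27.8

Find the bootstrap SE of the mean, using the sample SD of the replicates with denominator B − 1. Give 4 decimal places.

SE* = 4.3495

Bootstrap SE is the standard deviation of the 10 replicate means.
Mean of replicates: (21.4 + 20.4 + 28.3 + 17.0 + 14.6 + 21.2 + 21.3 + 22.4 + 17.6 + 27.8) / 10 = 212.00000 / 10 = 21.20000
Sum of squared deviations: (+0.20000)² + (−0.80000)² + (+7.10000)² + (−4.20000)² + (−6.60000)² + (+0.00000)² + (+0.10000)² + (+1.20000)² + (−3.60000)² + (+6.60000)² = 170.26000
Variance = 170.26000 / 9 = 18.91778
SE* = √18.91778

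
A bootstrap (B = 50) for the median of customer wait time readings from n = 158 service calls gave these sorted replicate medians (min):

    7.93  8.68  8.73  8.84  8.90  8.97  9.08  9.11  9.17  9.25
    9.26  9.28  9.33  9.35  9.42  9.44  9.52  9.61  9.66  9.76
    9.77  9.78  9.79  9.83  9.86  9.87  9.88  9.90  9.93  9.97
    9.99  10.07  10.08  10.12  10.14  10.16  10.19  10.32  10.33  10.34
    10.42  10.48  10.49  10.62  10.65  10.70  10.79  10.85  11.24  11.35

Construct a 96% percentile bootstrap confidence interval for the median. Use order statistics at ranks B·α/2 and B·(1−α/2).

α = 0.04; lower rank = 50 × 0.020 = 1; upper rank = 50 × 0.980 = 49.
The 1st smallest replicate is 7.93; the 49th is 11.24.

(7.93, 11.24)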